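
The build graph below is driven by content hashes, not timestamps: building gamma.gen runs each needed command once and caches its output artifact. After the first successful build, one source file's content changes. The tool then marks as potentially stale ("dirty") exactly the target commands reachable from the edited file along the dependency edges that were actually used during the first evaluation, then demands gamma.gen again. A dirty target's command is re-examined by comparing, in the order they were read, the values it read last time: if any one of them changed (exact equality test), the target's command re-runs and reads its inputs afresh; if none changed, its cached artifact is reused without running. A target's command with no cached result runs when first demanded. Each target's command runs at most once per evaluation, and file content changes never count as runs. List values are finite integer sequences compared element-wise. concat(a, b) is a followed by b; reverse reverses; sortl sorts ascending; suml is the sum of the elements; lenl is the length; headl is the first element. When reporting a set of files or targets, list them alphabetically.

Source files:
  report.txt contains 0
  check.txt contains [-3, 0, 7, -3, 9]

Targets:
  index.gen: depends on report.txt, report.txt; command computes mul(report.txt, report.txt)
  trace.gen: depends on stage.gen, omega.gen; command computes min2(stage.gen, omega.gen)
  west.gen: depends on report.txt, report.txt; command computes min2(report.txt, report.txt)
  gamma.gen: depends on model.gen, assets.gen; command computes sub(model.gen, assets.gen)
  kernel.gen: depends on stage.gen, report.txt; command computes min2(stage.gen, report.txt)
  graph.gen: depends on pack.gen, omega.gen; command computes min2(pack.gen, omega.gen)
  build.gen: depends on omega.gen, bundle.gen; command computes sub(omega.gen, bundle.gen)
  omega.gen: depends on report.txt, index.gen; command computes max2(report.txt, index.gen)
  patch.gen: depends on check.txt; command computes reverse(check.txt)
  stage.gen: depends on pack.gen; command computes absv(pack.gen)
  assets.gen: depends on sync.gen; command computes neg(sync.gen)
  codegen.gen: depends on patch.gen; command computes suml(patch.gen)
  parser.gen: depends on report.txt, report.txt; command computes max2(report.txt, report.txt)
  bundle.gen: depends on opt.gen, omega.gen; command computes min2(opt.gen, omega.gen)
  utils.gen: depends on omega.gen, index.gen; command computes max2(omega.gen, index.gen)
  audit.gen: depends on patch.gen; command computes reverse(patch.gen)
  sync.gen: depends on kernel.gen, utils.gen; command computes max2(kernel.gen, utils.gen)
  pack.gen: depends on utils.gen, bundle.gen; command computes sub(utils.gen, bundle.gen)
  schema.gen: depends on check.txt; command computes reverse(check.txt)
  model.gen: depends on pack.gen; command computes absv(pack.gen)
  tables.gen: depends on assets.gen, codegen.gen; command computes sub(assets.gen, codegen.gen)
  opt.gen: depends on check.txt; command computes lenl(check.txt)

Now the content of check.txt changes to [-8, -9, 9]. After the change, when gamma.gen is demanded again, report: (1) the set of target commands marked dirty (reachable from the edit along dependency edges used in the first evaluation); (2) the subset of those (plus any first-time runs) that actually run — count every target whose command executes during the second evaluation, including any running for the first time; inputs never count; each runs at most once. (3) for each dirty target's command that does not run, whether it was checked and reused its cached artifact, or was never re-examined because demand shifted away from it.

Dirty set: assets.gen, bundle.gen, gamma.gen, kernel.gen, model.gen, opt.gen, pack.gen, stage.gen, sync.gen.
Run set: bundle.gen, opt.gen (2 run).
Re-examined without running (cache reused): assets.gen, gamma.gen, kernel.gen, model.gen, pack.gen, stage.gen, sync.gen.
The important point: bundle.gen recomputes to an identical value, and the output ends up unchanged.

Initial pass — values computed on the first demand:
  index.gen = mul(0, 0) = 0
  omega.gen = max2(0, 0) = 0
  opt.gen = lenl([-3, 0, 7, -3, 9]) = 5
  bundle.gen = min2(5, 0) = 0
  utils.gen = max2(0, 0) = 0
  pack.gen = sub(0, 0) = 0
  model.gen = absv(0) = 0
  stage.gen = absv(0) = 0
  kernel.gen = min2(0, 0) = 0
  sync.gen = max2(0, 0) = 0
  assets.gen = neg(0) = 0
  gamma.gen = sub(0, 0) = 0

Second demand — change propagation:
  opt.gen: re-runs because check.txt [-3, 0, 7, -3, 9]->[-8, -9, 9]; new result 3.
  bundle.gen: re-runs because opt.gen 5->3; new result 0 (unchanged).
  pack.gen: re-examined; everything it read last time is the same (utils.gen unchanged, bundle.gen unchanged) — cache 0 kept, no run.
  model.gen: re-examined; everything it read last time is the same (pack.gen unchanged) — cache 0 kept, no run.
  stage.gen: re-examined; everything it read last time is the same (pack.gen unchanged) — cache 0 kept, no run.
  kernel.gen: re-examined; everything it read last time is the same (stage.gen unchanged, report.txt unchanged) — cache 0 kept, no run.
  sync.gen: re-examined; everything it read last time is the same (kernel.gen unchanged, utils.gen unchanged) — cache 0 kept, no run.
  assets.gen: re-examined; everything it read last time is the same (sync.gen unchanged) — cache 0 kept, no run.
  gamma.gen: re-examined; everything it read last time is the same (model.gen unchanged, assets.gen unchanged) — cache 0 kept, no run.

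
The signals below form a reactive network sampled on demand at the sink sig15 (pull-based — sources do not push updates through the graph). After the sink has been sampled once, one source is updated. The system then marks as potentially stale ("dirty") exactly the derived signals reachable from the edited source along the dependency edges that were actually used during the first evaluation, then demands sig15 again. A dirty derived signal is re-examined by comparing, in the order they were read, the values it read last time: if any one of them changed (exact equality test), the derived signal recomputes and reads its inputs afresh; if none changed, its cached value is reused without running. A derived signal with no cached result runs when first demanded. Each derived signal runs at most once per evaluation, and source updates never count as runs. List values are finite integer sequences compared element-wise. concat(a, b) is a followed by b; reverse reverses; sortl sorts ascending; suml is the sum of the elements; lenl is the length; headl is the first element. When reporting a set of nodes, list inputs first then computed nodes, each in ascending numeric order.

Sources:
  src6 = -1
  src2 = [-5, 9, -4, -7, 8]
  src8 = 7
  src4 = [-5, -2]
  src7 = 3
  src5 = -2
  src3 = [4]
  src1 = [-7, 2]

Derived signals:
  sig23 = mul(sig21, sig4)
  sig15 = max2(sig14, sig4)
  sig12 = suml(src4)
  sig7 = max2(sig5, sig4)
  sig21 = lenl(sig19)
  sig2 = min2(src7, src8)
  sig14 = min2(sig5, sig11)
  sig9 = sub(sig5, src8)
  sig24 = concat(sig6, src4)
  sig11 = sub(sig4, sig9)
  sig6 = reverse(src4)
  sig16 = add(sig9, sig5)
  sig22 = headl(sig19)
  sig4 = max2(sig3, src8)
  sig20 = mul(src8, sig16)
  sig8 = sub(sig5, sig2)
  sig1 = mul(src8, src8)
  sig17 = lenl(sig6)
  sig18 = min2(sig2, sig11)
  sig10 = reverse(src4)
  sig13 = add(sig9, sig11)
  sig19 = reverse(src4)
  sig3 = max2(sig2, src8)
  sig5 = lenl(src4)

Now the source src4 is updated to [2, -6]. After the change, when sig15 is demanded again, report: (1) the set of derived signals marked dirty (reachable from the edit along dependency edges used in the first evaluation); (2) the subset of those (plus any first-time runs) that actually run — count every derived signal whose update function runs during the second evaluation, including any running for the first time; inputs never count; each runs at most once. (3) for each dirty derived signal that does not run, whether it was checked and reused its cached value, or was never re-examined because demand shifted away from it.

Dirty set: sig5, sig9, sig11, sig14, sig15.
Run set: sig5 (1 run).
Re-examined without running (cache reused): sig9, sig11, sig14, sig15.
The important point: sig5 recomputes to an identical value, and the output ends up unchanged.

Initial pass — values computed on the first demand:
  sig2 = min2(3, 7) = 3
  sig3 = max2(3, 7) = 7
  sig4 = max2(7, 7) = 7
  sig5 = lenl([-5, -2]) = 2
  sig9 = sub(2, 7) = -5
  sig11 = sub(7, -5) = 12
  sig14 = min2(2, 12) = 2
  sig15 = max2(2, 7) = 7

Second demand — change propagation:
  sig5: re-runs because src4 [-5, -2]->[2, -6]; new result 2 (unchanged).
  sig9: re-examined; everything it read last time is the same (sig5 unchanged, src8 unchanged) — cache -5 kept, no run.
  sig11: re-examined; everything it read last time is the same (sig4 unchanged, sig9 unchanged) — cache 12 kept, no run.
  sig14: re-examined; everything it read last time is the same (sig5 unchanged, sig11 unchanged) — cache 2 kept, no run.
  sig15: re-examined; everything it read last time is the same (sig14 unchanged, sig4 unchanged) — cache 7 kept, no run.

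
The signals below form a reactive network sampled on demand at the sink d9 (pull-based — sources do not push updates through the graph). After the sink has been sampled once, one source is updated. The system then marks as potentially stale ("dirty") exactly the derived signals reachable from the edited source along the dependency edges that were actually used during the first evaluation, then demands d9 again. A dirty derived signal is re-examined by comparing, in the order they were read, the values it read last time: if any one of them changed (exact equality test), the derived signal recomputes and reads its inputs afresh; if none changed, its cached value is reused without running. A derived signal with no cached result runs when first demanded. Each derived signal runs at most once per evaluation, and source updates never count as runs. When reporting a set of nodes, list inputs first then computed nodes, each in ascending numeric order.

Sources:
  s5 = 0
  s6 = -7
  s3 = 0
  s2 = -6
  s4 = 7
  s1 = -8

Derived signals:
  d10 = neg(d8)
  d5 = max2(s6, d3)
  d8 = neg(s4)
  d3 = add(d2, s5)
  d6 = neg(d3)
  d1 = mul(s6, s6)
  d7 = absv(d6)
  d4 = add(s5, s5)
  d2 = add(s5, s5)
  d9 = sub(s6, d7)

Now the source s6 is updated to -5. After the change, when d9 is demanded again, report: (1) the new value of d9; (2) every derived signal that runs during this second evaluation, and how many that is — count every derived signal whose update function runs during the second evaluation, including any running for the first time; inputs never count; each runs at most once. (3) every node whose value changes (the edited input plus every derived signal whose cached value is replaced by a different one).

Initial pass — values computed on the first demand:
  d2 = add(0, 0) = 0
  d3 = add(0, 0) = 0
  d6 = neg(0) = 0
  d7 = absv(0) = 0
  d9 = sub(-7, 0) = -7

Second demand — change propagation:
  d9: re-runs because s6 -7->-5; new result -5.

d9 now evaluates to -5.
Run set: d9 (1 run).
Changed values: s6, d9.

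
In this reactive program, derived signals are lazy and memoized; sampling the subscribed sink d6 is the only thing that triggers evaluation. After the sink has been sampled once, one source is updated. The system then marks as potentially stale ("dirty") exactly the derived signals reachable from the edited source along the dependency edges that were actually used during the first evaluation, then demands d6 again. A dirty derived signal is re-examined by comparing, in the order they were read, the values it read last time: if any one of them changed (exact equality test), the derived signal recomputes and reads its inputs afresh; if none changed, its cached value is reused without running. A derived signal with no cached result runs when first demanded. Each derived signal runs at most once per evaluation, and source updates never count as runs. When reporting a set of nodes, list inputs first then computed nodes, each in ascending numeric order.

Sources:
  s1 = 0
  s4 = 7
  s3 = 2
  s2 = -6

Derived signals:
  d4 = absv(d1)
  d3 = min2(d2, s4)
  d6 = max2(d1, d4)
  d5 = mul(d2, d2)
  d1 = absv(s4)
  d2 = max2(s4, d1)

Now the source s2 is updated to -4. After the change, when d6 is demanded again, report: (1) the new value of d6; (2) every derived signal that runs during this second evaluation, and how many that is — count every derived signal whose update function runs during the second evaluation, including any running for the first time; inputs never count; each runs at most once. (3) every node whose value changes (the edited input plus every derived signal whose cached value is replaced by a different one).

First demand of the output computes:
  d1 = absv(7) = 7
  d4 = absv(7) = 7
  d6 = max2(7, 7) = 7

After the edit, cleaning proceeds:
  no node depends on s2 at all; the second demand re-runs nothing.

Note the shortcut — nothing in the graph depends on s2 at all, so no recomputation happens.

Demanding d6 again yields 7.
0 derived signals run: none.
The nodes whose values change: s2.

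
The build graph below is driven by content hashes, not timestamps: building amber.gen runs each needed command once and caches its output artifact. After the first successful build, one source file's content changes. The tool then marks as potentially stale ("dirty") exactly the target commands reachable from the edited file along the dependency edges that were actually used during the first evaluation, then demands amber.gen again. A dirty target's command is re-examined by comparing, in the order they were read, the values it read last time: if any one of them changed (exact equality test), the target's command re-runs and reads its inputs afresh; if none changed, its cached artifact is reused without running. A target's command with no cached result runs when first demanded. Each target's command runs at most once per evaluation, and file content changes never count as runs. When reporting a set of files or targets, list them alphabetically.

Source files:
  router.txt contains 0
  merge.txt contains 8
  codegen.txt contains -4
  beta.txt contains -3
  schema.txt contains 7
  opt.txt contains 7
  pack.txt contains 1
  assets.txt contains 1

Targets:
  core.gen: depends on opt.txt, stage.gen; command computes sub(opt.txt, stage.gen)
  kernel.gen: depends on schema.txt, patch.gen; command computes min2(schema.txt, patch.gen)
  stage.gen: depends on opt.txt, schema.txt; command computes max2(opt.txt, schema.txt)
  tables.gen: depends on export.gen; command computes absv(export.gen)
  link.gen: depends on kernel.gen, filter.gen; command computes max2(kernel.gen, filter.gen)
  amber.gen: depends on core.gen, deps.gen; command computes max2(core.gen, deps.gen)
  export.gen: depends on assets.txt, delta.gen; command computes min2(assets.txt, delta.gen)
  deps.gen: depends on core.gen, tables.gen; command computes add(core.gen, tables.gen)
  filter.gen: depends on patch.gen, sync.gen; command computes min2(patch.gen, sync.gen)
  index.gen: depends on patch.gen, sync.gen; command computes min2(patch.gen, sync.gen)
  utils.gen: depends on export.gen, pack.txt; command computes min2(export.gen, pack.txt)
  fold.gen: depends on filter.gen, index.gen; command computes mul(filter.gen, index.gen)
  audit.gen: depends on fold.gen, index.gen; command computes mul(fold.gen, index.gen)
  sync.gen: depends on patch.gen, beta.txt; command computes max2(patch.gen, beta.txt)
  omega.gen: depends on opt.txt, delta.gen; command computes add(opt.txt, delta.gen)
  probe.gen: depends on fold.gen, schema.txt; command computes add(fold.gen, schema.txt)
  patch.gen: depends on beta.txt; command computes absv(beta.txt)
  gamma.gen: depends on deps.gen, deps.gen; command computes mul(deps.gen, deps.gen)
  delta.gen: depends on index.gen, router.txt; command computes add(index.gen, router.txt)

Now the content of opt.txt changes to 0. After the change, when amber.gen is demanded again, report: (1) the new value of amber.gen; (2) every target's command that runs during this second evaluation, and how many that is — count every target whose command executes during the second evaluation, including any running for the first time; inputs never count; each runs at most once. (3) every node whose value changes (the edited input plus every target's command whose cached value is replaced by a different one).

amber.gen now evaluates to -6.
Run set: amber.gen, core.gen, deps.gen, stage.gen (4 run).
Changed values: amber.gen, core.gen, deps.gen, opt.txt.

Initial pass — values computed on the first demand:
  patch.gen = absv(-3) = 3
  stage.gen = max2(7, 7) = 7
  core.gen = sub(7, 7) = 0
  sync.gen = max2(3, -3) = 3
  index.gen = min2(3, 3) = 3
  delta.gen = add(3, 0) = 3
  export.gen = min2(1, 3) = 1
  tables.gen = absv(1) = 1
  deps.gen = add(0, 1) = 1
  amber.gen = max2(0, 1) = 1

Second demand — change propagation:
  stage.gen: re-runs because opt.txt 7->0; new result 7 (unchanged).
  core.gen: re-runs because opt.txt 7->0; new result -7.
  deps.gen: re-runs because core.gen 0->-7; new result -6.
  amber.gen: re-runs because core.gen 0->-7; deps.gen 1->-6; new result -6.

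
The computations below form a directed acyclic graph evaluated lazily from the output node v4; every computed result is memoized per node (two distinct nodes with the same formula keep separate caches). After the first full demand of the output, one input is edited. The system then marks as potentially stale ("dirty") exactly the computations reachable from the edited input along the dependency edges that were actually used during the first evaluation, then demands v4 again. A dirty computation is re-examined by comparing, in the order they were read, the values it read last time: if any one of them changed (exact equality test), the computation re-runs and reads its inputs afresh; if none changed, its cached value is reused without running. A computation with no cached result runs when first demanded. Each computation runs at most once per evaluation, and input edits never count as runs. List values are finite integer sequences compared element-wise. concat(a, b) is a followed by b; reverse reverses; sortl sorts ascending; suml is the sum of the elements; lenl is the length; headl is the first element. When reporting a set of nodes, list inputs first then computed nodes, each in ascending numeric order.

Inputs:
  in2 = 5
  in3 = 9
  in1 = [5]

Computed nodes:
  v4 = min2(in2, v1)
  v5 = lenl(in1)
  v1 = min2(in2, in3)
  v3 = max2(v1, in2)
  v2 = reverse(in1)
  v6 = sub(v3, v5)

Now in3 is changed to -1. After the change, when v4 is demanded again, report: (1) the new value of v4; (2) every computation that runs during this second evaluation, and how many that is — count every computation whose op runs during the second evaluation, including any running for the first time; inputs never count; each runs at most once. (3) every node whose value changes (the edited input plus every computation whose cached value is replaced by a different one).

First demand of the output computes:
  v1 = min2(5, 9) = 5
  v4 = min2(5, 5) = 5

After the edit, cleaning proceeds:
  v1: a read changed (in3 9->-1) — executes, giving -1.
  v4: a read changed (v1 5->-1) — executes, giving -1.

Demanding v4 again yields -1.
2 computations run: v1, v4.
The nodes whose values change: in3, v1, v4.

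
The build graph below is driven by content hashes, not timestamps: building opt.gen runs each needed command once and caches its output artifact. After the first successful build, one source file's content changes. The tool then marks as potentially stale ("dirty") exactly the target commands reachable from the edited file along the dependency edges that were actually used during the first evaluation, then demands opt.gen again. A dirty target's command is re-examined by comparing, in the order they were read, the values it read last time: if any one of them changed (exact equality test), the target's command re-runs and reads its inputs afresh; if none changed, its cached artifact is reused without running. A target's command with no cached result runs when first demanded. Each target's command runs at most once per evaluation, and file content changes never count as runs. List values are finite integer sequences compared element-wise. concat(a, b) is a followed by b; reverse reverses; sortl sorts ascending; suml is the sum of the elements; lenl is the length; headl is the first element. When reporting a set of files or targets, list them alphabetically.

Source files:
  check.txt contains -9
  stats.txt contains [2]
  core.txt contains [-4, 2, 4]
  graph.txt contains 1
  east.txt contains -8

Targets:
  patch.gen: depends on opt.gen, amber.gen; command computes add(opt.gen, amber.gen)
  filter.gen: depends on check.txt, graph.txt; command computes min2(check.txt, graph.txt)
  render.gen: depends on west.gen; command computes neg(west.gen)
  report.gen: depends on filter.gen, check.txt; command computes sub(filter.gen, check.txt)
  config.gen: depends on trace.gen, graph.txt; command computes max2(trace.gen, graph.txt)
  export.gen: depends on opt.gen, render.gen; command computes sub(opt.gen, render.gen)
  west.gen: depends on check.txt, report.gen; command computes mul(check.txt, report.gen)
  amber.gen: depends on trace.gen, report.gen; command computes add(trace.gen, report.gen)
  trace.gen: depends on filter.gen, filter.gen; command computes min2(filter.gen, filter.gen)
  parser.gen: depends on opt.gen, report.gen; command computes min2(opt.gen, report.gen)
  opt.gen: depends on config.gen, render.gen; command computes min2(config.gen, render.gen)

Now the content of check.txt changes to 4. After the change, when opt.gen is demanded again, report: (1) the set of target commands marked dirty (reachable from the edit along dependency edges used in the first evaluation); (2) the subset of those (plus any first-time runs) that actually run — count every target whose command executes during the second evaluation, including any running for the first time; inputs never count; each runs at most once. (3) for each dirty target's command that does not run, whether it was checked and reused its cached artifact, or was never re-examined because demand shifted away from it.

Dirty set: config.gen, filter.gen, opt.gen, render.gen, report.gen, trace.gen, west.gen.
Run set: config.gen, filter.gen, opt.gen, render.gen, report.gen, trace.gen, west.gen (7 run).
All dirty target commands ended up running.

Initial pass — values computed on the first demand:
  filter.gen = min2(-9, 1) = -9
  report.gen = sub(-9, -9) = 0
  trace.gen = min2(-9, -9) = -9
  config.gen = max2(-9, 1) = 1
  west.gen = mul(-9, 0) = 0
  render.gen = neg(0) = 0
  opt.gen = min2(1, 0) = 0

Second demand — change propagation:
  filter.gen: re-runs because check.txt -9->4; new result 1.
  report.gen: re-runs because filter.gen -9->1; check.txt -9->4; new result -3.
  trace.gen: re-runs because filter.gen -9->1; filter.gen -9->1; new result 1.
  config.gen: re-runs because trace.gen -9->1; new result 1 (unchanged).
  west.gen: re-runs because check.txt -9->4; report.gen 0->-3; new result -12.
  render.gen: re-runs because west.gen 0->-12; new result 12.
  opt.gen: re-runs because render.gen 0->12; new result 1.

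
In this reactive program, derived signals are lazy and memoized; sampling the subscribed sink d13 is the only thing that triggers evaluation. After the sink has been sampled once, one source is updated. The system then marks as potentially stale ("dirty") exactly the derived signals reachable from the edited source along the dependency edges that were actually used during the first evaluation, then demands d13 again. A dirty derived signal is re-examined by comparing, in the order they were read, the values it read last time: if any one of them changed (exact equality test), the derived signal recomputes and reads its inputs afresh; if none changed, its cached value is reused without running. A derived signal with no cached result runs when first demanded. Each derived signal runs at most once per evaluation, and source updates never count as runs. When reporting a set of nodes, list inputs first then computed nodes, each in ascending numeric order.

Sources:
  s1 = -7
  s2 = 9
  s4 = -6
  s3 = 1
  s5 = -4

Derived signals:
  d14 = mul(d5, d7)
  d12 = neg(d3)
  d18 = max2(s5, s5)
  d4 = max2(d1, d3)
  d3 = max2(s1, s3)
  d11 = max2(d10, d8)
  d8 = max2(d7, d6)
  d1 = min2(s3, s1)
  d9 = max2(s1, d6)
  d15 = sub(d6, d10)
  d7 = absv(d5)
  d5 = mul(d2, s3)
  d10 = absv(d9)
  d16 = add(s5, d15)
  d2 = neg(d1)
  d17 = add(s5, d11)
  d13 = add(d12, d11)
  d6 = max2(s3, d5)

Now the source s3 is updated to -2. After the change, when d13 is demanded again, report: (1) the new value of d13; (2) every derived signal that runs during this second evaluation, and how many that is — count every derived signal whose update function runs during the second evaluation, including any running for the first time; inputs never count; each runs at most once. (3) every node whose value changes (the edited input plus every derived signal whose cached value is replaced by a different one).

First demand of the output computes:
  d1 = min2(1, -7) = -7
  d2 = neg(-7) = 7
  d3 = max2(-7, 1) = 1
  d5 = mul(7, 1) = 7
  d6 = max2(1, 7) = 7
  d7 = absv(7) = 7
  d8 = max2(7, 7) = 7
  d9 = max2(-7, 7) = 7
  d10 = absv(7) = 7
  d11 = max2(7, 7) = 7
  d12 = neg(1) = -1
  d13 = add(-1, 7) = 6

After the edit, cleaning proceeds:
  d1: a read changed (s3 1->-2) — executes, giving -7 — identical to its old value.
  d2: dirty, but its reads are unchanged (d1 unchanged); cached 7 stands.
  d3: a read changed (s3 1->-2) — executes, giving -2.
  d5: a read changed (s3 1->-2) — executes, giving -14.
  d6: a read changed (s3 1->-2; d5 7->-14) — executes, giving -2.
  d7: a read changed (d5 7->-14) — executes, giving 14.
  d8: a read changed (d7 7->14; d6 7->-2) — executes, giving 14.
  d9: a read changed (d6 7->-2) — executes, giving -2.
  d10: a read changed (d9 7->-2) — executes, giving 2.
  d11: a read changed (d10 7->2; d8 7->14) — executes, giving 14.
  d12: a read changed (d3 1->-2) — executes, giving 2.
  d13: a read changed (d12 -1->2; d11 7->14) — executes, giving 16.

Note where the cutoff bites: d2 is checked, finds nothing changed, and keeps its cache.

Demanding d13 again yields 16.
11 derived signals run: d1, d3, d5, d6, d7, d8, d9, d10, d11, d12, d13.
The nodes whose values change: s3, d3, d5, d6, d7, d8, d9, d10, d11, d12, d13.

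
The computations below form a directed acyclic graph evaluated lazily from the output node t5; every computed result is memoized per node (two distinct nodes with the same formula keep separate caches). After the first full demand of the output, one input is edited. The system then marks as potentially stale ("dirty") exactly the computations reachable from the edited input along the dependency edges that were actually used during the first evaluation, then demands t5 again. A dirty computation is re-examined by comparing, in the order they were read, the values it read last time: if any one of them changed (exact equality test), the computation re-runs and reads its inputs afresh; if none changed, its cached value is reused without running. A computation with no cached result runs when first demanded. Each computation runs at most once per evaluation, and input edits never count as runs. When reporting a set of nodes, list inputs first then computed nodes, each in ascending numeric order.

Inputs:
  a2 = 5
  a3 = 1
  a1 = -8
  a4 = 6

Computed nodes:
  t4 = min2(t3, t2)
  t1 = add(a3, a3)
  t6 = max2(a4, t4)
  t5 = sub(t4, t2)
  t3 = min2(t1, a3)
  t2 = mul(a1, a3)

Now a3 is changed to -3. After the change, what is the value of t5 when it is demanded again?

First demand of the output computes:
  t1 = add(1, 1) = 2
  t2 = mul(-8, 1) = -8
  t3 = min2(2, 1) = 1
  t4 = min2(1, -8) = -8
  t5 = sub(-8, -8) = 0

After the edit, cleaning proceeds:
  t1: a read changed (a3 1->-3; a3 1->-3) — executes, giving -6.
  t2: a read changed (a3 1->-3) — executes, giving 24.
  t3: a read changed (t1 2->-6; a3 1->-3) — executes, giving -6.
  t4: a read changed (t3 1->-6; t2 -8->24) — executes, giving -6.
  t5: a read changed (t4 -8->-6; t2 -8->24) — executes, giving -30.

Demanding t5 again yields -30.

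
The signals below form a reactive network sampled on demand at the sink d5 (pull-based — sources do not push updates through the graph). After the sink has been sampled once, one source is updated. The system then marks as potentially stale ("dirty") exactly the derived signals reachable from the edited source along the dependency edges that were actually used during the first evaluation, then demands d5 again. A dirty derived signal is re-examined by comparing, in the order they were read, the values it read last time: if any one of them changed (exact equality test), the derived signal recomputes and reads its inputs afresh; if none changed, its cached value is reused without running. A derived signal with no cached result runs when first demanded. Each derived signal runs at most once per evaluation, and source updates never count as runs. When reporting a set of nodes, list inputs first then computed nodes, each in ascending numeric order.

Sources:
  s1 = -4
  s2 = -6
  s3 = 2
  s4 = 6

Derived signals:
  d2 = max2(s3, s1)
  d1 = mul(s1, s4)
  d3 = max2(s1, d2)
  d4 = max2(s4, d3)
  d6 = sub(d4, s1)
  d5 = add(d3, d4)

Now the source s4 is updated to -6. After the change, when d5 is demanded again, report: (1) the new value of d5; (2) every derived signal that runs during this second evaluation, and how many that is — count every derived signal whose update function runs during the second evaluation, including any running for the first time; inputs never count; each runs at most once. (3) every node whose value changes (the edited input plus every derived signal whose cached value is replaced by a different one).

d5 now evaluates to 4.
Run set: d4, d5 (2 run).
Changed values: s4, d4, d5.

Initial pass — values computed on the first demand:
  d2 = max2(2, -4) = 2
  d3 = max2(-4, 2) = 2
  d4 = max2(6, 2) = 6
  d5 = add(2, 6) = 8

Second demand — change propagation:
  d4: re-runs because s4 6->-6; new result 2.
  d5: re-runs because d4 6->2; new result 4.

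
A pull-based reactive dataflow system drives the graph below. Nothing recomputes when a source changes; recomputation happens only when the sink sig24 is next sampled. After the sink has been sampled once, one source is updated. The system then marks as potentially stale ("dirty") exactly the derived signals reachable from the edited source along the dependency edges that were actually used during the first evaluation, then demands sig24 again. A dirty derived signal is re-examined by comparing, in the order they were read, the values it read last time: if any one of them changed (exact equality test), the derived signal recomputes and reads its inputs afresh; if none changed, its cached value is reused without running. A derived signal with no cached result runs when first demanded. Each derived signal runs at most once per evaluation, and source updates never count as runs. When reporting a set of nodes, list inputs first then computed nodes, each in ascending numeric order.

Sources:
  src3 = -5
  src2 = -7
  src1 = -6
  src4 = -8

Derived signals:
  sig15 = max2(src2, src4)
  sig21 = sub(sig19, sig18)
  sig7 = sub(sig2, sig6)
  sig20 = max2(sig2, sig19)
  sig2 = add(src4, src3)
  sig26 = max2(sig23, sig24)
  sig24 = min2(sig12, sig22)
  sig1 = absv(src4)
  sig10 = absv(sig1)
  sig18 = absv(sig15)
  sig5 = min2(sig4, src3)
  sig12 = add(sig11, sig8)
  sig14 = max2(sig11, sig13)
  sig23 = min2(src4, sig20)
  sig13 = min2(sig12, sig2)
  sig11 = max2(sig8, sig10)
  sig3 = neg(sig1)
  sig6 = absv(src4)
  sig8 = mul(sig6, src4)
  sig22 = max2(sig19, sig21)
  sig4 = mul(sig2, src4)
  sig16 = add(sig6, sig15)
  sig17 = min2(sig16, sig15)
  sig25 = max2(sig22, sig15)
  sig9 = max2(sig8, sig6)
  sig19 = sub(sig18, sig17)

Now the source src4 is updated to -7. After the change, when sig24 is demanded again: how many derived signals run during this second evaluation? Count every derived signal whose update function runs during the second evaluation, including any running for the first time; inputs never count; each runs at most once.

First evaluation (everything demanded from the output):
  sig1 = absv(-8) = 8
  sig6 = absv(-8) = 8
  sig8 = mul(8, -8) = -64
  sig10 = absv(8) = 8
  sig11 = max2(-64, 8) = 8
  sig12 = add(8, -64) = -56
  sig15 = max2(-7, -8) = -7
  sig16 = add(8, -7) = 1
  sig17 = min2(1, -7) = -7
  sig18 = absv(-7) = 7
  sig19 = sub(7, -7) = 14
  sig21 = sub(14, 7) = 7
  sig22 = max2(14, 7) = 14
  sig24 = min2(-56, 14) = -56

Propagation after the edit:
  sig1: runs — src4 -8->-7; result 7.
  sig6: runs — src4 -8->-7; result 7.
  sig8: runs — sig6 8->7; src4 -8->-7; result -49.
  sig10: runs — sig1 8->7; result 7.
  sig11: runs — sig8 -64->-49; sig10 8->7; result 7.
  sig12: runs — sig11 8->7; sig8 -64->-49; result -42.
  sig15: runs — src4 -8->-7; result -7 (same value as before).
  sig16: runs — sig6 8->7; result 0.
  sig17: runs — sig16 1->0; result -7 (same value as before).
  sig18: checked — values it read are unchanged (sig15 unchanged); reused cached 7 without running.
  sig19: checked — values it read are unchanged (sig18 unchanged, sig17 unchanged); reused cached 14 without running.
  sig21: checked — values it read are unchanged (sig19 unchanged, sig18 unchanged); reused cached 7 without running.
  sig22: checked — values it read are unchanged (sig19 unchanged, sig21 unchanged); reused cached 14 without running.
  sig24: runs — sig12 -56->-42; result -42.

Key observation: the cutoff stops propagation at sig18 — its inputs' values are unchanged, so it reuses its cache.

Derived signals that run: sig1, sig6, sig8, sig10, sig11, sig12, sig15, sig16, sig17, sig24 — 10 in total.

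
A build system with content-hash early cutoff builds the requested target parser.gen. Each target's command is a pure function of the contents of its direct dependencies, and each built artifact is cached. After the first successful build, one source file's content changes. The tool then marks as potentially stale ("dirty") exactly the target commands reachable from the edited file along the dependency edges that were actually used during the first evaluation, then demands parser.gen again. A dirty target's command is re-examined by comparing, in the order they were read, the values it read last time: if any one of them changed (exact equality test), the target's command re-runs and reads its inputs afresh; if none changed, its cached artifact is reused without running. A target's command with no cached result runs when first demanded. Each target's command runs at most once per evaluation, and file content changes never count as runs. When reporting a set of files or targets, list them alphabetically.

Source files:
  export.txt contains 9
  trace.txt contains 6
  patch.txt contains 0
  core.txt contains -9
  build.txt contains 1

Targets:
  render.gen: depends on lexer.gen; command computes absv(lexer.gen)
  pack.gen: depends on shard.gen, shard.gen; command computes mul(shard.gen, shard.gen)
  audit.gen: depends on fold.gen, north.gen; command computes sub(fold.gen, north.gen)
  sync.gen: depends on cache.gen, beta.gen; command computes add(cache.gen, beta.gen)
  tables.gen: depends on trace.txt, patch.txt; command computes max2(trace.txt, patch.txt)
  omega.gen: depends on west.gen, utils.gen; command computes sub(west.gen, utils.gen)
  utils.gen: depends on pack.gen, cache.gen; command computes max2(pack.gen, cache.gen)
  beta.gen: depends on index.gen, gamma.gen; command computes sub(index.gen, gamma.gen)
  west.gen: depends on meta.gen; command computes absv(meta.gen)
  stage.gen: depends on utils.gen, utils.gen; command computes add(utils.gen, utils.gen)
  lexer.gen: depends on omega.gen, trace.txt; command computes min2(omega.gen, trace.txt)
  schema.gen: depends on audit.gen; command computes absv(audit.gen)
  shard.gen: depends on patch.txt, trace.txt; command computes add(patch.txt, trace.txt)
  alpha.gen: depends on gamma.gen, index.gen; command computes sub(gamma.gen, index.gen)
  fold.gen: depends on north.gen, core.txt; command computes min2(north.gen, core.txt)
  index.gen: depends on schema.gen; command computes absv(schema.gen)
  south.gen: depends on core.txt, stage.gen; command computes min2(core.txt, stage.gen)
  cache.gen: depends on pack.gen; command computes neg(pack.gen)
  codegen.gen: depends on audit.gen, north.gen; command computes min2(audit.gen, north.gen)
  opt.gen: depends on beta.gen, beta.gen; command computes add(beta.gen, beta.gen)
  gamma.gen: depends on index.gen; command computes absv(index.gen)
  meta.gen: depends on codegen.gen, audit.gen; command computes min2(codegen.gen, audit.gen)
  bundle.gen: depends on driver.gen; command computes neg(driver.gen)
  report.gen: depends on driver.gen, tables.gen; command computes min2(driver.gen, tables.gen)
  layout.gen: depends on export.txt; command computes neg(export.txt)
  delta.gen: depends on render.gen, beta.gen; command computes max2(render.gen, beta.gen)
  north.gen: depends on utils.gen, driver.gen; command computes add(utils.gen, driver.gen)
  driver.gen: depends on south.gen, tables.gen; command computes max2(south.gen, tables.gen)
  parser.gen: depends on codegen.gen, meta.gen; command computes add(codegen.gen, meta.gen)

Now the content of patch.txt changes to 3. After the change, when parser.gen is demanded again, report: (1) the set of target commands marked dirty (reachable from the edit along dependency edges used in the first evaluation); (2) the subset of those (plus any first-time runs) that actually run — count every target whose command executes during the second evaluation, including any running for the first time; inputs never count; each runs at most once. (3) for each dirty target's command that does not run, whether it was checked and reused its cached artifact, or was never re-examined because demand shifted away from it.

First evaluation (everything demanded from the output):
  shard.gen = add(0, 6) = 6
  pack.gen = mul(6, 6) = 36
  cache.gen = neg(36) = -36
  tables.gen = max2(6, 0) = 6
  utils.gen = max2(36, -36) = 36
  stage.gen = add(36, 36) = 72
  south.gen = min2(-9, 72) = -9
  driver.gen = max2(-9, 6) = 6
  north.gen = add(36, 6) = 42
  fold.gen = min2(42, -9) = -9
  audit.gen = sub(-9, 42) = -51
  codegen.gen = min2(-51, 42) = -51
  meta.gen = min2(-51, -51) = -51
  parser.gen = add(-51, -51) = -102

Propagation after the edit:
  shard.gen: runs — patch.txt 0->3; result 9.
  pack.gen: runs — shard.gen 6->9; shard.gen 6->9; result 81.
  cache.gen: runs — pack.gen 36->81; result -81.
  tables.gen: runs — patch.txt 0->3; result 6 (same value as before).
  utils.gen: runs — pack.gen 36->81; cache.gen -36->-81; result 81.
  stage.gen: runs — utils.gen 36->81; utils.gen 36->81; result 162.
  south.gen: runs — stage.gen 72->162; result -9 (same value as before).
  driver.gen: checked — values it read are unchanged (south.gen unchanged, tables.gen unchanged); reused cached 6 without running.
  north.gen: runs — utils.gen 36->81; result 87.
  fold.gen: runs — north.gen 42->87; result -9 (same value as before).
  audit.gen: runs — north.gen 42->87; result -96.
  codegen.gen: runs — audit.gen -51->-96; north.gen 42->87; result -96.
  meta.gen: runs — codegen.gen -51->-96; audit.gen -51->-96; result -96.
  parser.gen: runs — codegen.gen -51->-96; meta.gen -51->-96; result -192.

Key observation: the cutoff stops propagation at driver.gen — its inputs' values are unchanged, so it reuses its cache.

Marked dirty: audit.gen, cache.gen, codegen.gen, driver.gen, fold.gen, meta.gen, north.gen, pack.gen, parser.gen, shard.gen, south.gen, stage.gen, tables.gen, utils.gen.
Target commands that run: audit.gen, cache.gen, codegen.gen, fold.gen, meta.gen, north.gen, pack.gen, parser.gen, shard.gen, south.gen, stage.gen, tables.gen, utils.gen — 13 in total.
Checked but reused from cache: driver.gen.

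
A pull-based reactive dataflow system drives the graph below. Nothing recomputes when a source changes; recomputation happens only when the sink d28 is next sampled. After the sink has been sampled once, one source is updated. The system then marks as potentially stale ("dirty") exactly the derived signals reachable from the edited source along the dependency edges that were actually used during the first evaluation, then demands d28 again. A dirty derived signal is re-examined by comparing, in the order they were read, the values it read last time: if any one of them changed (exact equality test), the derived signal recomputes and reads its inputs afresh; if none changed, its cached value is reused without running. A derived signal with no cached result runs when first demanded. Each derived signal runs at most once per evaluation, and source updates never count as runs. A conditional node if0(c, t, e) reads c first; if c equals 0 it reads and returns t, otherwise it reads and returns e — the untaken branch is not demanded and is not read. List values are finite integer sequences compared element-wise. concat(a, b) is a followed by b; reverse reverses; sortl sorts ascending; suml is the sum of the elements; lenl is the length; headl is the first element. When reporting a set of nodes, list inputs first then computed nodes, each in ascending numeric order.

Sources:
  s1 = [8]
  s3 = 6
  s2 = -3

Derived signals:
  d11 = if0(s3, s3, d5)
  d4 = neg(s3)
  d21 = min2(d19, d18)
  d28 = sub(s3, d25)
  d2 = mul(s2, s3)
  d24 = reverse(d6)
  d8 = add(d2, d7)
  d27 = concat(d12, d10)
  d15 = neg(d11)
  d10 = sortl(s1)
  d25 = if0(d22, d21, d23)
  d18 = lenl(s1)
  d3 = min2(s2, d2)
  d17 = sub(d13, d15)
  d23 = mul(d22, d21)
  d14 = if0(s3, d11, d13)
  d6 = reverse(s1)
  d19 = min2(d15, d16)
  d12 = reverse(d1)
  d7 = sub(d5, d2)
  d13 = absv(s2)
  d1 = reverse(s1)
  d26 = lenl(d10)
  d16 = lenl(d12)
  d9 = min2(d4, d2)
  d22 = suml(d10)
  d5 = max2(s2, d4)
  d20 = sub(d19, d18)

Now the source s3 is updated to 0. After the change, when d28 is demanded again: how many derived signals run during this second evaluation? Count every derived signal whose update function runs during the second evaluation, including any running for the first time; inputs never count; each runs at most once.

First evaluation (everything demanded from the output):
  d1 = reverse([8]) = [8]
  d4 = neg(6) = -6
  d5 = max2(-3, -6) = -3
  d10 = sortl([8]) = [8]
  d11 = if0(s3=6 -> else branch d5) = -3
  d12 = reverse([8]) = [8]
  d15 = neg(-3) = 3
  d16 = lenl([8]) = 1
  d18 = lenl([8]) = 1
  d19 = min2(3, 1) = 1
  d21 = min2(1, 1) = 1
  d22 = suml([8]) = 8
  d23 = mul(8, 1) = 8
  d25 = if0(d22=8 -> else branch d23) = 8
  d28 = sub(6, 8) = -2

Propagation after the edit:
  d4: marked dirty but never re-examined — demand shifted away from it.
  d5: marked dirty but never re-examined — demand shifted away from it.
  d11: runs — s3 6->0; result 0.
  d15: runs — d11 -3->0; result 0.
  d19: runs — d15 3->0; result 0.
  d21: runs — d19 1->0; result 0.
  d23: runs — d21 1->0; result 0.
  d25: runs — d23 8->0; result 0.
  d28: runs — s3 6->0; d25 8->0; result 0.

Key observation: a condition flipped, so demand moved to the other branch — d4, d5 are never re-examined.

Derived signals that run: d11, d15, d19, d21, d23, d25, d28 — 7 in total.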